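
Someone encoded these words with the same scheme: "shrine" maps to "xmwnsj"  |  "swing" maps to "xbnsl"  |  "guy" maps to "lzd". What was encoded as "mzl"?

hug

This is a Caesar cipher with shift 5.
Reversing it on mzl: m−5=h, z−5=u, l−5=g.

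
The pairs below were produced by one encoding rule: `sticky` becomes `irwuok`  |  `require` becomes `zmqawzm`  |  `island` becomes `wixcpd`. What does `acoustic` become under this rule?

s(18)→i(8) and t(19)→r(17) fit y≡9x+2 (mod 26); the inverse of 9 mod 26 is 3. This is an affine cipher: with a=0,…,z=25, each position x becomes (9x+2) mod 26.
On acoustic: a(0)→9·0+2≡2=c; c(2)→9·2+2≡20=u; o(14)→9·14+2≡24=y; u(20)→9·20+2≡0=a; s(18)→9·18+2≡8=i; t(19)→9·19+2≡17=r; i(8)→9·8+2≡22=w; c(2)→9·2+2≡20=u (all mod 26).

cuyairwu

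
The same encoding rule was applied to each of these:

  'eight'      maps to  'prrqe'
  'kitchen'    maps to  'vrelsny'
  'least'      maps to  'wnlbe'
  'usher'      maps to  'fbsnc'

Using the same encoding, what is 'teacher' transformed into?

A repeating key of period 2 is used — shifts +11, +9 over and over.
On teacher: t+11=e, e+9=n, a+11=l, c+9=l, h+11=s, e+9=n, r+11=c.

enllsnc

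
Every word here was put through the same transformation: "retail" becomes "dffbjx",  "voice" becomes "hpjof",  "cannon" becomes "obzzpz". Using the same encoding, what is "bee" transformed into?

The shift depends on letter class: consonant r→d is +12, but vowel e→f is +1. Two shifts are in play — +1 for a/e/i/o/u, +12 for every other letter.
On bee: b(cons)+12=n, e(vowel)+1=f, e(vowel)+1=f.

nff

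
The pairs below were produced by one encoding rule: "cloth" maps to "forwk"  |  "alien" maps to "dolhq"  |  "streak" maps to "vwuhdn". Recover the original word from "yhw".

This is a Caesar cipher with shift 3.
Decoding yhw: y−3=v, h−3=e, w−3=t.

vet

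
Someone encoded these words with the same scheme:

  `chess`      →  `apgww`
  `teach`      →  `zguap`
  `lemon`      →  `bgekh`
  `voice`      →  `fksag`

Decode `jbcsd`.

Each letter's alphabet position (a=0..z=25) is mapped through 3·x+20 mod 26 — an affine cipher.
Undoing it on jbcsd: j(9)→9·(9−20)≡5=f; b(1)→9·(1−20)≡11=l; c(2)→9·(2−20)≡20=u; s(18)→9·(18−20)≡8=i; d(3)→9·(3−20)≡3=d (all mod 26).

fluid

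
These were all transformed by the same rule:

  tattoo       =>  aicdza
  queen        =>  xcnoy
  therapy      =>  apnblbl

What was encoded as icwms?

bunch

In tattoo: t→a is +7, a→i is +8, t→c is +9, t→d is +10 — the shift increases by 1 each position. Each letter shifts forward by (position + 7), i.e. 7, 8, 9, … — the shift grows by one for each successive letter.
Decoding icwms: i−7=b, c−8=u, w−9=n, m−10=c, s−11=h.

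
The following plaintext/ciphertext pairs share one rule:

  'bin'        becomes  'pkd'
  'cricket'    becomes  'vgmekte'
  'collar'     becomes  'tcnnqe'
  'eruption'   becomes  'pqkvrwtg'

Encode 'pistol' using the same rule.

Read the word backwards and shift each letter +2.
Applying it to pistol: reverse → lotsip; then shift: l+2=n, o+2=q, t+2=v, s+2=u, i+2=k, p+2=r.

nqvukr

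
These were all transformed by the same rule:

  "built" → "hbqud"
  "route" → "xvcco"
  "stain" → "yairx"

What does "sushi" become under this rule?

The shift increases by 1 at each position, starting from +6: 6, 7, 8, ….
Applying it to sushi: s+6=y, u+7=b, s+8=a, h+9=q, i+10=s.

ybaqs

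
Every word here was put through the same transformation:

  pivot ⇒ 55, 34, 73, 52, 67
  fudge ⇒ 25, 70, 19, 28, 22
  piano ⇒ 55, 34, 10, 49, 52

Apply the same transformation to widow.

p(#16)→55 and i(#9)→34: differences scale by 3, so n = 3·pos + 7. With a=1..z=26, the number is 3·pos + 7.
On widow: w=23→76, i=9→34, d=4→19, o=15→52, w=23→76.

76, 34, 19, 52, 76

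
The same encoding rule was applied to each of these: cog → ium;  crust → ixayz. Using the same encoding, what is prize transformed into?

Compare letters: c→i is +6, o→u is +6, g→m is +6 — a constant shift. Every letter moves 6 places later in the alphabet, wrapping around z→a.
Applying it to prize: p+6=v, r+6=x, i+6=o, z+6=f, e+6=k.

vxofk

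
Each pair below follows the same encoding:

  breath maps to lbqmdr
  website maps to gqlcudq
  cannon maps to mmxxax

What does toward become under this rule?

The shift depends on letter class: consonant b→l is +10, but vowel e→q is +12. The rule splits by letter class: vowels +12, consonants +10.
Applying it to toward: t(cons)+10=d, o(vowel)+12=a, w(cons)+10=g, a(vowel)+12=m, r(cons)+10=b, d(cons)+10=n.

dagmbn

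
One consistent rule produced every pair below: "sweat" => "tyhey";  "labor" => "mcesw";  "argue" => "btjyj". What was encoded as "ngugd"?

mercy

In sweat: s→t is +1, w→y is +2, e→h is +3, a→e is +4 — the shift increases by 1 each position. The shift increases by 1 at each position, starting from +1: 1, 2, 3, ….
Reversing it on ngugd: n−1=m, g−2=e, u−3=r, g−4=c, d−5=y.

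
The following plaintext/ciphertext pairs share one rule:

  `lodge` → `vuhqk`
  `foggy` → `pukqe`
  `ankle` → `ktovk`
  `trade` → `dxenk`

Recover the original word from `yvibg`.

The shifts repeat in a cycle of length 3: positions 0,1,… shift by +10, +6, +4, then the pattern repeats.
Undoing it on yvibg: y−10=o, v−6=p, i−4=e, b−10=r, g−6=a.

opera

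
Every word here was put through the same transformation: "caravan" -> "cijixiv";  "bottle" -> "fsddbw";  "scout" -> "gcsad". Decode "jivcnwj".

Each letter's alphabet position (a=0..z=25) is mapped through 23·x+8 mod 26 — an affine cipher.
Undoing it on jivcnwj: j(9)→17·(9−8)≡17=r; i(8)→17·(8−8)≡0=a; v(21)→17·(21−8)≡13=n; c(2)→17·(2−8)≡2=c; n(13)→17·(13−8)≡7=h; w(22)→17·(22−8)≡4=e; j(9)→17·(9−8)≡17=r (all mod 26).

rancher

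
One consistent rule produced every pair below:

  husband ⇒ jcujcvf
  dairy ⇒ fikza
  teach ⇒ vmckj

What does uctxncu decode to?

Shifts by position in husband: pos 0: h→j (+2), pos 1: u→c (+8), pos 2: s→u (+2), pos 3: b→j (+8) — repeating every 2. A repeating key of period 2 is used — shifts +2, +8 over and over.
Decoding uctxncu: u−2=s, c−8=u, t−2=r, x−8=p, n−2=l, c−8=u, u−2=s.

surplus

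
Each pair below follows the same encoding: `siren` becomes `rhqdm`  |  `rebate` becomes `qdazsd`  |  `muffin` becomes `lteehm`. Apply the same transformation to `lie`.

khd

Compare letters: s→r is +25, i→h is +25, r→q is +25 — a constant shift. Every letter moves 25 places later in the alphabet, wrapping around z→a.
For lie: l+25=k, i+25=h, e+25=d.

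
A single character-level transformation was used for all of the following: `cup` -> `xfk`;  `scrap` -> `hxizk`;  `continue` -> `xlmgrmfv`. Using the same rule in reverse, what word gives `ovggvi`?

This is the alphabet-reversal cipher (Atbash): a becomes z, b becomes y, etc.
Decoding ovggvi: o↔l, v↔e, g↔t, g↔t, v↔e, i↔r.

letter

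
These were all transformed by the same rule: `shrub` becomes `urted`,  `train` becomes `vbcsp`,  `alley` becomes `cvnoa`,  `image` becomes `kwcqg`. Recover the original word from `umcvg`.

Shifts by position in shrub: pos 0: s→u (+2), pos 1: h→r (+10), pos 2: r→t (+2), pos 3: u→e (+10) — repeating every 2. The shifts repeat in a cycle of length 2: positions 0,1,… shift by +2, +10, then the pattern repeats.
Undoing it on umcvg: u−2=s, m−10=c, c−2=a, v−10=l, g−2=e.

scale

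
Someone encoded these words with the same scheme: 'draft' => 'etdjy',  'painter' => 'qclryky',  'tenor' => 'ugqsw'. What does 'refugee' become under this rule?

sgiylkl

Letter i (0-indexed) is shifted by i+1, so successive shifts are 1, 2, 3, ….
Applying it to refugee: r+1=s, e+2=g, f+3=i, u+4=y, g+5=l, e+6=k, e+7=l.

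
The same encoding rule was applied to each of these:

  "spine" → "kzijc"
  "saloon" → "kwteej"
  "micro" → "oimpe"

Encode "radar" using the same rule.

s(18)→k(10) and p(15)→z(25) fit y≡21x+22 (mod 26); the inverse of 21 mod 26 is 5. Each letter's alphabet position (a=0..z=25) is mapped through 21·x+22 mod 26 — an affine cipher.
On radar: r(17)→21·17+22≡15=p; a(0)→21·0+22≡22=w; d(3)→21·3+22≡7=h; a(0)→21·0+22≡22=w; r(17)→21·17+22≡15=p (all mod 26).

pwhwp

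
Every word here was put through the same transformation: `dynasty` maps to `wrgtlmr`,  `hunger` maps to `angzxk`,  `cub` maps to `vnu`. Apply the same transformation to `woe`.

phx

Compare letters: d→w is +19, y→r is +19, n→g is +19 — a constant shift. Every letter moves 19 places later in the alphabet, wrapping around z→a.
Applying it to woe: w+19=p, o+19=h, e+19=x.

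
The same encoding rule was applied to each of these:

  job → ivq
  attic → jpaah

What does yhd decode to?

Read the word backwards and shift each letter +7.
Undoing it on yhd: shift back: y−7=r, h−7=a, d−7=w → raw; then reverse → war.

war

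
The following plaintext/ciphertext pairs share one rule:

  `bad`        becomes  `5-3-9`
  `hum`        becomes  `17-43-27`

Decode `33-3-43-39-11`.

b(#2)→5 and a(#1)→3: differences scale by 2, so n = 2·pos + 1. The formula is n = 2×(alphabet index, a=1) + 1.
Decoding 33-3-43-39-11: 33→(33−1)÷2=16=p, 3→(3−1)÷2=1=a, 43→(43−1)÷2=21=u, 39→(39−1)÷2=19=s, 11→(11−1)÷2=5=e.

pause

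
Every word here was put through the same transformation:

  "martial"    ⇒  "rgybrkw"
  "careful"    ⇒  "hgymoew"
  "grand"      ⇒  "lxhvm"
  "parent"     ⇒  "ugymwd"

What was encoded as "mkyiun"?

herald

In martial: m→r is +5, a→g is +6, r→y is +7, t→b is +8 — the shift increases by 1 each position. Letter i (0-indexed) is shifted by i+5, so successive shifts are 5, 6, 7, ….
Undoing it on mkyiun: m−5=h, k−6=e, y−7=r, i−8=a, u−9=l, n−10=d.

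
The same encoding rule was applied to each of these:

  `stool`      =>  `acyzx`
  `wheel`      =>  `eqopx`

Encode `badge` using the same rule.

jjnrq

In stool: s→a is +8, t→c is +9, o→y is +10, o→z is +11 — the shift increases by 1 each position. The shift increases by 1 at each position, starting from +8: 8, 9, 10, ….
For badge: b+8=j, a+9=j, d+10=n, g+11=r, e+12=q.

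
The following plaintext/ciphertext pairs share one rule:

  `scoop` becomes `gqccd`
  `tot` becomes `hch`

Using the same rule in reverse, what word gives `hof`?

Every letter moves 14 places later in the alphabet, wrapping around z→a.
Decoding hof: h−14=t, o−14=a, f−14=r.

tar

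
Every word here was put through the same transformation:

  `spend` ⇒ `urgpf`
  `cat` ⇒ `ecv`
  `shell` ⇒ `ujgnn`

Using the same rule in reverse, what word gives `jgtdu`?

herbs

Compare letters: s→u is +2, p→r is +2, e→g is +2 — a constant shift. Every letter moves 2 places later in the alphabet, wrapping around z→a.
Undoing it on jgtdu: j−2=h, g−2=e, t−2=r, d−2=b, u−2=s.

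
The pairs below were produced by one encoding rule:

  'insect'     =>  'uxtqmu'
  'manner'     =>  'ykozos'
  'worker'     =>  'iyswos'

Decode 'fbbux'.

Shifts by position in insect: pos 0: i→u (+12), pos 1: n→x (+10), pos 2: s→t (+1), pos 3: e→q (+12), pos 4: c→m (+10), pos 5: t→u (+1) — repeating every 3. A repeating key of period 3 is used — shifts +12, +10, +1 over and over.
Decoding fbbux: f−12=t, b−10=r, b−1=a, u−12=i, x−10=n.

train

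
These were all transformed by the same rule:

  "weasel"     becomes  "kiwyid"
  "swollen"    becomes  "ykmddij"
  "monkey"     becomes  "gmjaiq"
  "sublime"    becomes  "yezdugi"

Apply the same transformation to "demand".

figwjf

w(22)→k(10) and e(4)→i(8) fit y≡3x+22 (mod 26); the inverse of 3 mod 26 is 9. Treating letters as 0–25, the rule is x ↦ 3x + 22 (mod 26).
On demand: d(3)→3·3+22≡5=f; e(4)→3·4+22≡8=i; m(12)→3·12+22≡6=g; a(0)→3·0+22≡22=w; n(13)→3·13+22≡9=j; d(3)→3·3+22≡5=f (all mod 26).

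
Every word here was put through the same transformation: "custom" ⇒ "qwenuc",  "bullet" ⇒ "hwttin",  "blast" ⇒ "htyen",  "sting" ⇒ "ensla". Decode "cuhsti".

mobile

Each letter's alphabet position (a=0..z=25) is mapped through 9·x+24 mod 26 — an affine cipher.
Reversing it on cuhsti: c(2)→3·(2−24)≡12=m; u(20)→3·(20−24)≡14=o; h(7)→3·(7−24)≡1=b; s(18)→3·(18−24)≡8=i; t(19)→3·(19−24)≡11=l; i(8)→3·(8−24)≡4=e (all mod 26).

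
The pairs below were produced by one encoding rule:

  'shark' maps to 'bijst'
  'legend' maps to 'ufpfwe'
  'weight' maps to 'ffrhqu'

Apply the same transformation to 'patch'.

Shifts by position in shark: pos 0: s→b (+9), pos 1: h→i (+1), pos 2: a→j (+9), pos 3: r→s (+1) — repeating every 2. It's a Vigenère-style cipher with numeric key [9,1]: position i shifts by key[i mod 2].
For patch: p+9=y, a+1=b, t+9=c, c+1=d, h+9=q.

ybcdq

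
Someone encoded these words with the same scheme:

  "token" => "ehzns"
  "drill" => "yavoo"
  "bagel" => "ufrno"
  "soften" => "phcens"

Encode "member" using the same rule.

dnduna

Treating letters as 0–25, the rule is x ↦ 15x + 5 (mod 26).
Applying it to member: m(12)→15·12+5≡3=d; e(4)→15·4+5≡13=n; m(12)→15·12+5≡3=d; b(1)→15·1+5≡20=u; e(4)→15·4+5≡13=n; r(17)→15·17+5≡0=a (all mod 26).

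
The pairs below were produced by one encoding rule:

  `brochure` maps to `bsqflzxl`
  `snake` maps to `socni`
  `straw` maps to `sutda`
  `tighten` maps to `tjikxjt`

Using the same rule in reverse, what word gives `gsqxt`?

In brochure: b→b is +0, r→s is +1, o→q is +2, c→f is +3 — the shift increases by 1 each position. The shift increases by 1 at each position, starting from +0: 0, 1, 2, ….
Undoing it on gsqxt: g−0=g, s−1=r, q−2=o, x−3=u, t−4=p.

group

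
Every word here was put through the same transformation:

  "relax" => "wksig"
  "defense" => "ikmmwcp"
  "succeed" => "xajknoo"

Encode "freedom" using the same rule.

In relax: r→w is +5, e→k is +6, l→s is +7, a→i is +8 — the shift increases by 1 each position. The shift increases by 1 at each position, starting from +5: 5, 6, 7, ….
For freedom: f+5=k, r+6=x, e+7=l, e+8=m, d+9=m, o+10=y, m+11=x.

kxlmmyx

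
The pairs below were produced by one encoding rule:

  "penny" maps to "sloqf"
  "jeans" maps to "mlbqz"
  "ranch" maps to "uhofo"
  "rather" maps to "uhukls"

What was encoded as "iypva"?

Shifts by position in penny: pos 0: p→s (+3), pos 1: e→l (+7), pos 2: n→o (+1), pos 3: n→q (+3), pos 4: y→f (+7) — repeating every 3. A repeating key of period 3 is used — shifts +3, +7, +1 over and over.
Undoing it on iypva: i−3=f, y−7=r, p−1=o, v−3=s, a−7=t.

frost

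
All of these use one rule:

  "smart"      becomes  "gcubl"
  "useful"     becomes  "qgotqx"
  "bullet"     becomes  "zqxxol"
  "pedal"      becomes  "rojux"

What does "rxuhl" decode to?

s(18)→g(6) and m(12)→c(2) fit y≡5x+20 (mod 26); the inverse of 5 mod 26 is 21. This is an affine cipher: with a=0,…,z=25, each position x becomes (5x+20) mod 26.
Undoing it on rxuhl: r(17)→21·(17−20)≡15=p; x(23)→21·(23−20)≡11=l; u(20)→21·(20−20)≡0=a; h(7)→21·(7−20)≡13=n; l(11)→21·(11−20)≡19=t (all mod 26).

plant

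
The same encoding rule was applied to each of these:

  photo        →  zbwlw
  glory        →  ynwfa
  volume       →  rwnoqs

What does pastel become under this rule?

zgilsn

Each letter's alphabet position (a=0..z=25) is mapped through 3·x+6 mod 26 — an affine cipher.
On pastel: p(15)→3·15+6≡25=z; a(0)→3·0+6≡6=g; s(18)→3·18+6≡8=i; t(19)→3·19+6≡11=l; e(4)→3·4+6≡18=s; l(11)→3·11+6≡13=n (all mod 26).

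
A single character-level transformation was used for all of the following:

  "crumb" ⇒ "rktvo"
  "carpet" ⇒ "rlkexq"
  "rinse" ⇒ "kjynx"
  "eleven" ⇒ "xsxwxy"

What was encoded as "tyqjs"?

until

c(2)→r(17) and r(17)→k(10) fit y≡3x+11 (mod 26); the inverse of 3 mod 26 is 9. Treating letters as 0–25, the rule is x ↦ 3x + 11 (mod 26).
Decoding tyqjs: t(19)→9·(19−11)≡20=u; y(24)→9·(24−11)≡13=n; q(16)→9·(16−11)≡19=t; j(9)→9·(9−11)≡8=i; s(18)→9·(18−11)≡11=l (all mod 26).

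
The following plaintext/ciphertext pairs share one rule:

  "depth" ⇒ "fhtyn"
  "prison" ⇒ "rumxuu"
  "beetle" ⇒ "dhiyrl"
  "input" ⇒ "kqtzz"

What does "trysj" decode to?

Each letter shifts forward by (position + 2), i.e. 2, 3, 4, … — the shift grows by one for each successive letter.
Decoding trysj: t−2=r, r−3=o, y−4=u, s−5=n, j−6=d.

round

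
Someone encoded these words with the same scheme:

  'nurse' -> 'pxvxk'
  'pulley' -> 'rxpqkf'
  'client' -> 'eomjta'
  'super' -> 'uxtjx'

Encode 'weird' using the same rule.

yhmwj

In nurse: n→p is +2, u→x is +3, r→v is +4, s→x is +5 — the shift increases by 1 each position. Each letter shifts forward by (position + 2), i.e. 2, 3, 4, … — the shift grows by one for each successive letter.
Applying it to weird: w+2=y, e+3=h, i+4=m, r+5=w, d+6=j.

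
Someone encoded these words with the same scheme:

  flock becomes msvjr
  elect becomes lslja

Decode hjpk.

Compare letters: f→m is +7, l→s is +7, o→v is +7 — a constant shift. It's a constant shift of +7 (ROT7).
Decoding hjpk: h−7=a, j−7=c, p−7=i, k−7=d.

acid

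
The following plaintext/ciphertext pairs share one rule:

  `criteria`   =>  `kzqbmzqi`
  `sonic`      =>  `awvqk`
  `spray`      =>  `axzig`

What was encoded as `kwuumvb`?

Compare letters: c→k is +8, r→z is +8, i→q is +8 — a constant shift. This is a Caesar cipher with shift 8.
Undoing it on kwuumvb: k−8=c, w−8=o, u−8=m, u−8=m, m−8=e, v−8=n, b−8=t.

comment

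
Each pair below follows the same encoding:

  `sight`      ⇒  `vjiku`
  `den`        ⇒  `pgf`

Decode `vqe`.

cot

The output letters match the input read backwards, each shifted +2: sight reversed is thgis. The word is reversed, then every letter is shifted forward by 2.
Decoding vqe: shift back: v−2=t, q−2=o, e−2=c → toc; then reverse → cot.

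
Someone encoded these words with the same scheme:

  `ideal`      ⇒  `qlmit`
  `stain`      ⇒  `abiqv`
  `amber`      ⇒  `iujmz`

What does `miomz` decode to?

Compare letters: i→q is +8, d→l is +8, e→m is +8 — a constant shift. This is a Caesar cipher with shift 8.
Undoing it on miomz: m−8=e, i−8=a, o−8=g, m−8=e, z−8=r.

eager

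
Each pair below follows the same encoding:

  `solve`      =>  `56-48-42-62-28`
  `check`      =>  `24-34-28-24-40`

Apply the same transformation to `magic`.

s(#19)→56 and o(#15)→48: differences scale by 2, so n = 2·pos + 18. The formula is n = 2×(alphabet index, a=1) + 18.
On magic: m=13→44, a=1→20, g=7→32, i=9→36, c=3→24.

44-20-32-36-24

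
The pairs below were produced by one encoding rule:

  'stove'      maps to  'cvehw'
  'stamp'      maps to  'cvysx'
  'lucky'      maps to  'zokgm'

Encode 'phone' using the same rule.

xbelw

Treating letters as 0–25, the rule is x ↦ 19x + 24 (mod 26).
For phone: p(15)→19·15+24≡23=x; h(7)→19·7+24≡1=b; o(14)→19·14+24≡4=e; n(13)→19·13+24≡11=l; e(4)→19·4+24≡22=w (all mod 26).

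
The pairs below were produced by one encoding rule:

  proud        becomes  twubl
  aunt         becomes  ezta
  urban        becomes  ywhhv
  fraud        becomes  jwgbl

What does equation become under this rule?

ivahbryy

Each letter shifts forward by (position + 4), i.e. 4, 5, 6, … — the shift grows by one for each successive letter.
Applying it to equation: e+4=i, q+5=v, u+6=a, a+7=h, t+8=b, i+9=r, o+10=y, n+11=y.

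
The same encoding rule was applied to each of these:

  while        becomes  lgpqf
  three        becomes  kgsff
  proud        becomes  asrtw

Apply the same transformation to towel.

w(22)→l(11) and h(7)→g(6) fit y≡9x+21 (mod 26); the inverse of 9 mod 26 is 3. Each letter's alphabet position (a=0..z=25) is mapped through 9·x+21 mod 26 — an affine cipher.
On towel: t(19)→9·19+21≡10=k; o(14)→9·14+21≡17=r; w(22)→9·22+21≡11=l; e(4)→9·4+21≡5=f; l(11)→9·11+21≡16=q (all mod 26).

krlfq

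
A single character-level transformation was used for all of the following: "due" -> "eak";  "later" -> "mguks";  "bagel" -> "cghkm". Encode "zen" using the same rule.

ako

Two shifts are in play — +6 for a/e/i/o/u, +1 for every other letter.
Applying it to zen: z(cons)+1=a, e(vowel)+6=k, n(cons)+1=o.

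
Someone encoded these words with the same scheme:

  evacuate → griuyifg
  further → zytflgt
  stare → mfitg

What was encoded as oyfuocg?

outcome

e(4)→g(6) and v(21)→r(17) fit y≡19x+8 (mod 26); the inverse of 19 mod 26 is 11. Treating letters as 0–25, the rule is x ↦ 19x + 8 (mod 26).
Undoing it on oyfuocg: o(14)→11·(14−8)≡14=o; y(24)→11·(24−8)≡20=u; f(5)→11·(5−8)≡19=t; u(20)→11·(20−8)≡2=c; o(14)→11·(14−8)≡14=o; c(2)→11·(2−8)≡12=m; g(6)→11·(6−8)≡4=e (all mod 26).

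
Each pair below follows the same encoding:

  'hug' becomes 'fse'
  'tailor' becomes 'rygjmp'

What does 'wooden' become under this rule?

ummbcl

Each letter is shifted forward by 24 in the alphabet (a Caesar shift of +24).
On wooden: w+24=u, o+24=m, o+24=m, d+24=b, e+24=c, n+24=l.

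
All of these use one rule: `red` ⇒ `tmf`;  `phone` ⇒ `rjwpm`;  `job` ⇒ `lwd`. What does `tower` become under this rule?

The shift depends on letter class: consonant r→t is +2, but vowel e→m is +8. Two shifts are in play — +8 for a/e/i/o/u, +2 for every other letter.
For tower: t(cons)+2=v, o(vowel)+8=w, w(cons)+2=y, e(vowel)+8=m, r(cons)+2=t.

vwymt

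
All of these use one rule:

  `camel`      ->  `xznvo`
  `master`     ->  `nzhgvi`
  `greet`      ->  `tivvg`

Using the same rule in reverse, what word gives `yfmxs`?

bunch

Each pair mirrors across the alphabet (c↔x, a↔z, m↔n): positions sum to 25. Each letter is replaced by its mirror in the alphabet: a↔z, b↔y, c↔x, and so on (the Atbash cipher).
Reversing it on yfmxs: y↔b, f↔u, m↔n, x↔c, s↔h.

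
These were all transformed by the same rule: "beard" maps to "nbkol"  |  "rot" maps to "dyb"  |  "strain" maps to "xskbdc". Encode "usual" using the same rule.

Read the word backwards and shift each letter +10.
Applying it to usual: reverse → lausu; then shift: l+10=v, a+10=k, u+10=e, s+10=c, u+10=e.

vkece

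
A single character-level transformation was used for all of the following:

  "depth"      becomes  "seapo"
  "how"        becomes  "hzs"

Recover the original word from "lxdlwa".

plasma

The word is reversed, then every letter is shifted forward by 11.
Decoding lxdlwa: shift back: l−11=a, x−11=m, d−11=s, l−11=a, w−11=l, a−11=p → amsalp; then reverse → plasma.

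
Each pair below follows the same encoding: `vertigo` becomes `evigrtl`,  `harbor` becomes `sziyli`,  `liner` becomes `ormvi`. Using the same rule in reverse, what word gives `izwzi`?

radar

Each pair mirrors across the alphabet (v↔e, e↔v, r↔i): positions sum to 25. This is the alphabet-reversal cipher (Atbash): a becomes z, b becomes y, etc.
Decoding izwzi: i↔r, z↔a, w↔d, z↔a, i↔r.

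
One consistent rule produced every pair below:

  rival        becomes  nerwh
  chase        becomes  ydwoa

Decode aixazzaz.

This is a Caesar cipher with shift 22.
Decoding aixazzaz: a−22=e, i−22=m, x−22=b, a−22=e, z−22=d, z−22=d, a−22=e, z−22=d.

embedded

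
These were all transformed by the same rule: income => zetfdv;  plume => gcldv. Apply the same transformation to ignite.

Each letter is shifted forward by 17 in the alphabet (a Caesar shift of +17).
On ignite: i+17=z, g+17=x, n+17=e, i+17=z, t+17=k, e+17=v.

zxezkv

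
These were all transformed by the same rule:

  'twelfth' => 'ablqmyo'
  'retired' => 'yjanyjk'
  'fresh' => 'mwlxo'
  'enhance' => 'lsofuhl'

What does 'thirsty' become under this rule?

ampwzyf

Shifts by position in twelfth: pos 0: t→a (+7), pos 1: w→b (+5), pos 2: e→l (+7), pos 3: l→q (+5) — repeating every 2. A repeating key of period 2 is used — shifts +7, +5 over and over.
Applying it to thirsty: t+7=a, h+5=m, i+7=p, r+5=w, s+7=z, t+5=y, y+7=f.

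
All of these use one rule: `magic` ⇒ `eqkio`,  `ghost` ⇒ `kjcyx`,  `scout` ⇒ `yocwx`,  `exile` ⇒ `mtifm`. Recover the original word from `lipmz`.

m(12)→e(4) and a(0)→q(16) fit y≡25x+16 (mod 26); the inverse of 25 mod 26 is 25. Treating letters as 0–25, the rule is x ↦ 25x + 16 (mod 26).
Reversing it on lipmz: l(11)→25·(11−16)≡5=f; i(8)→25·(8−16)≡8=i; p(15)→25·(15−16)≡1=b; m(12)→25·(12−16)≡4=e; z(25)→25·(25−16)≡17=r (all mod 26).

fiber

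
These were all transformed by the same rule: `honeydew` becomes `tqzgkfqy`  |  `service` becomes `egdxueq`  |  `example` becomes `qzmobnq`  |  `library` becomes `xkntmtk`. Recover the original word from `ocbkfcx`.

Shifts by position in honeydew: pos 0: h→t (+12), pos 1: o→q (+2), pos 2: n→z (+12), pos 3: e→g (+2) — repeating every 2. The shifts repeat in a cycle of length 2: positions 0,1,… shift by +12, +2, then the pattern repeats.
Undoing it on ocbkfcx: o−12=c, c−2=a, b−12=p, k−2=i, f−12=t, c−2=a, x−12=l.

capital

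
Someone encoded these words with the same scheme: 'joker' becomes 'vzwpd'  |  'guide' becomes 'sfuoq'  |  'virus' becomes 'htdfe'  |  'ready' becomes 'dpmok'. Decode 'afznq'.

Shifts by position in joker: pos 0: j→v (+12), pos 1: o→z (+11), pos 2: k→w (+12), pos 3: e→p (+11) — repeating every 2. The shifts repeat in a cycle of length 2: positions 0,1,… shift by +12, +11, then the pattern repeats.
Reversing it on afznq: a−12=o, f−11=u, z−12=n, n−11=c, q−12=e.

ounce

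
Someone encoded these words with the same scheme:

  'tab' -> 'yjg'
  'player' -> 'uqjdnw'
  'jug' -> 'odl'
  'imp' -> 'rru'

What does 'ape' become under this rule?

jun

The shift depends on letter class: consonant t→y is +5, but vowel a→j is +9. The rule splits by letter class: vowels +9, consonants +5.
For ape: a(vowel)+9=j, p(cons)+5=u, e(vowel)+9=n.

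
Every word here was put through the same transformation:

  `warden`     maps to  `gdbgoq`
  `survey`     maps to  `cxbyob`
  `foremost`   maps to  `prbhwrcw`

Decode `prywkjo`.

Shifts by position in warden: pos 0: w→g (+10), pos 1: a→d (+3), pos 2: r→b (+10), pos 3: d→g (+3) — repeating every 2. It's a Vigenère-style cipher with numeric key [10,3]: position i shifts by key[i mod 2].
Undoing it on prywkjo: p−10=f, r−3=o, y−10=o, w−3=t, k−10=a, j−3=g, o−10=e.

footage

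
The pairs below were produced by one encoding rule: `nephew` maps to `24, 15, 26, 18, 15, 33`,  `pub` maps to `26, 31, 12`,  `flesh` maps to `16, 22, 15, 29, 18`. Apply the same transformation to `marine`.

n is letter #14 and maps to 24: an offset of 10. Each letter is replaced by its alphabet position (a=1..z=26) + 10.
For marine: m=13→23, a=1→11, r=18→28, i=9→19, n=14→24, e=5→15.

23, 11, 28, 19, 24, 15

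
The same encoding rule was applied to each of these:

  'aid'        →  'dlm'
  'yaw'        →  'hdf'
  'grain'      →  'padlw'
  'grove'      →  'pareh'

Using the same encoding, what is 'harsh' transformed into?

qdabq

Vowels shift forward by 3 and consonants shift forward by 9.
On harsh: h(cons)+9=q, a(vowel)+3=d, r(cons)+9=a, s(cons)+9=b, h(cons)+9=q.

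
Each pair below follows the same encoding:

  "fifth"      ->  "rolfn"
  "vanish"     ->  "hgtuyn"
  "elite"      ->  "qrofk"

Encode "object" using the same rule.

The shifts repeat in a cycle of length 3: positions 0,1,… shift by +12, +6, +6, then the pattern repeats.
On object: o+12=a, b+6=h, j+6=p, e+12=q, c+6=i, t+6=z.

ahpqiz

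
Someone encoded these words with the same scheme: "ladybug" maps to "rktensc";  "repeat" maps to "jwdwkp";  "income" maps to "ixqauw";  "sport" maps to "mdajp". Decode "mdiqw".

l(11)→r(17) and a(0)→k(10) fit y≡3x+10 (mod 26); the inverse of 3 mod 26 is 9. Treating letters as 0–25, the rule is x ↦ 3x + 10 (mod 26).
Reversing it on mdiqw: m(12)→9·(12−10)≡18=s; d(3)→9·(3−10)≡15=p; i(8)→9·(8−10)≡8=i; q(16)→9·(16−10)≡2=c; w(22)→9·(22−10)≡4=e (all mod 26).

spice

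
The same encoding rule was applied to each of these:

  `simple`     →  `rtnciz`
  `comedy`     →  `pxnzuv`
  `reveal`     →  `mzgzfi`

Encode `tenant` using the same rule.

Treating letters as 0–25, the rule is x ↦ 5x + 5 (mod 26).
Applying it to tenant: t(19)→5·19+5≡22=w; e(4)→5·4+5≡25=z; n(13)→5·13+5≡18=s; a(0)→5·0+5≡5=f; n(13)→5·13+5≡18=s; t(19)→5·19+5≡22=w (all mod 26).

wzsfsw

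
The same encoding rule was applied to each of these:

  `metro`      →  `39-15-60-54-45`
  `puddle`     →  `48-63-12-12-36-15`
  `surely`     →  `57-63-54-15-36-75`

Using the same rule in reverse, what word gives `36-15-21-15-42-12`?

m(#13)→39 and e(#5)→15: differences scale by 3, so n = 3·pos + 0. With a=1..z=26, the number is 3·pos.
Decoding 36-15-21-15-42-12: 36→(36−0)÷3=12=l, 15→(15−0)÷3=5=e, 21→(21−0)÷3=7=g, 15→(15−0)÷3=5=e, 42→(42−0)÷3=14=n, 12→(12−0)÷3=4=d.

legend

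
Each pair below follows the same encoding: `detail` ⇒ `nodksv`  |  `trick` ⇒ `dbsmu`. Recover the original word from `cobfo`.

Compare letters: d→n is +10, e→o is +10, t→d is +10 — a constant shift. This is a Caesar cipher with shift 10.
Decoding cobfo: c−10=s, o−10=e, b−10=r, f−10=v, o−10=e.

serve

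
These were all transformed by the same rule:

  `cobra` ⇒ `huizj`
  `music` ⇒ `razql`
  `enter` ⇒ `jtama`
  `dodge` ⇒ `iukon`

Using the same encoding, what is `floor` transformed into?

In cobra: c→h is +5, o→u is +6, b→i is +7, r→z is +8 — the shift increases by 1 each position. The shift increases by 1 at each position, starting from +5: 5, 6, 7, ….
On floor: f+5=k, l+6=r, o+7=v, o+8=w, r+9=a.

krvwa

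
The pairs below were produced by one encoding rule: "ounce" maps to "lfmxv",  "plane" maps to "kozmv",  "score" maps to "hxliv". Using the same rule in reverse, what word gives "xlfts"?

Each pair mirrors across the alphabet (o↔l, u↔f, n↔m): positions sum to 25. Letters are reflected about the middle of the alphabet (position → 25−position): Atbash.
Reversing it on xlfts: x↔c, l↔o, f↔u, t↔g, s↔h.

cough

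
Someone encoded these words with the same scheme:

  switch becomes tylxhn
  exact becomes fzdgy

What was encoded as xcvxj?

In switch: s→t is +1, w→y is +2, i→l is +3, t→x is +4 — the shift increases by 1 each position. Each letter shifts forward by (position + 1), i.e. 1, 2, 3, … — the shift grows by one for each successive letter.
Undoing it on xcvxj: x−1=w, c−2=a, v−3=s, x−4=t, j−5=e.

waste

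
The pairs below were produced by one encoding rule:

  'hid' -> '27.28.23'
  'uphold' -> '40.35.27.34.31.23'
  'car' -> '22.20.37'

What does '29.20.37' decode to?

jar

h is letter #8 and maps to 27: an offset of 19. Each letter is replaced by its alphabet position (a=1..z=26) + 19.
Decoding 29.20.37: 29→(29−19)÷1=10=j, 20→(20−19)÷1=1=a, 37→(37−19)÷1=18=r.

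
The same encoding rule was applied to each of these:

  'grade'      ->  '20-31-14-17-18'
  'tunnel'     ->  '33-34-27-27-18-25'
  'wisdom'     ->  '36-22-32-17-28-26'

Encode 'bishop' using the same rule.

15-22-32-21-28-29

g is letter #7 and maps to 20: an offset of 13. The number is (letter's place in the alphabet, a=1) + 13.
For bishop: b=2→15, i=9→22, s=19→32, h=8→21, o=15→28, p=16→29.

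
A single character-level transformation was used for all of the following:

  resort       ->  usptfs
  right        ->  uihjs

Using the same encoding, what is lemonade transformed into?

febopnfm

The output letters match the input read backwards, each shifted +1: resort reversed is troser. Read the word backwards and shift each letter +1.
Applying it to lemonade: reverse → edanomel; then shift: e+1=f, d+1=e, a+1=b, n+1=o, o+1=p, m+1=n, e+1=f, l+1=m.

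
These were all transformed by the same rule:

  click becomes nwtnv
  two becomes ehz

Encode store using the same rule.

Every letter moves 11 places later in the alphabet, wrapping around z→a.
On store: s+11=d, t+11=e, o+11=z, r+11=c, e+11=p.

dezcp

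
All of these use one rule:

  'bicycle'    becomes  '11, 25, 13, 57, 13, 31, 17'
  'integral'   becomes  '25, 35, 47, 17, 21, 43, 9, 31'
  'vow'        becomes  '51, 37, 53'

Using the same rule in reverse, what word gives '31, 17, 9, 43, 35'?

With a=1..z=26, the number is 2·pos + 7.
Reversing it on 31, 17, 9, 43, 35: 31→(31−7)÷2=12=l, 17→(17−7)÷2=5=e, 9→(9−7)÷2=1=a, 43→(43−7)÷2=18=r, 35→(35−7)÷2=14=n.

learn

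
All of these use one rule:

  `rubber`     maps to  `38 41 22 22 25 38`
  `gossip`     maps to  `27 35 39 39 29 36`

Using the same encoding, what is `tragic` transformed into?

40 38 21 27 29 23

The number is (letter's place in the alphabet, a=1) + 20.
Applying it to tragic: t=20→40, r=18→38, a=1→21, g=7→27, i=9→29, c=3→23.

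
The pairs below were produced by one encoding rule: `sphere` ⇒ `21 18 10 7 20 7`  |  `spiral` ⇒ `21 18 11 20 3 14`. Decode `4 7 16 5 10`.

bench

s is letter #19 and maps to 21: an offset of 2. Letters become their 1-based position plus 2 (so a→3, b→4, …).
Undoing it on 4 7 16 5 10: 4→(4−2)÷1=2=b, 7→(7−2)÷1=5=e, 16→(16−2)÷1=14=n, 5→(5−2)÷1=3=c, 10→(10−2)÷1=8=h.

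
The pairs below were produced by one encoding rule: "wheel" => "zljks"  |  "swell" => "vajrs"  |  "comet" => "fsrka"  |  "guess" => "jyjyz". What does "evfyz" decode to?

brass

In wheel: w→z is +3, h→l is +4, e→j is +5, e→k is +6 — the shift increases by 1 each position. Letter i (0-indexed) is shifted by i+3, so successive shifts are 3, 4, 5, ….
Reversing it on evfyz: e−3=b, v−4=r, f−5=a, y−6=s, z−7=s.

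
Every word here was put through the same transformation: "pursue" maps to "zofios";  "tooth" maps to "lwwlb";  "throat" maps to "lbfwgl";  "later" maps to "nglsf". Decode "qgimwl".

mascot

Treating letters as 0–25, the rule is x ↦ 3x + 6 (mod 26).
Undoing it on qgimwl: q(16)→9·(16−6)≡12=m; g(6)→9·(6−6)≡0=a; i(8)→9·(8−6)≡18=s; m(12)→9·(12−6)≡2=c; w(22)→9·(22−6)≡14=o; l(11)→9·(11−6)≡19=t (all mod 26).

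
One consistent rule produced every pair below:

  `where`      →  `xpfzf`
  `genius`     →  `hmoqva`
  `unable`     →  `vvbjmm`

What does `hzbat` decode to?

grass

Shifts by position in where: pos 0: w→x (+1), pos 1: h→p (+8), pos 2: e→f (+1), pos 3: r→z (+8) — repeating every 2. It's a Vigenère-style cipher with numeric key [1,8]: position i shifts by key[i mod 2].
Decoding hzbat: h−1=g, z−8=r, b−1=a, a−8=s, t−1=s.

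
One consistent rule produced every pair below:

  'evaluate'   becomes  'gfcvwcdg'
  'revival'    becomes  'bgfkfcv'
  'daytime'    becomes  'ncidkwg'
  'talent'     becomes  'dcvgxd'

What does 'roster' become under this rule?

The rule splits by letter class: vowels +2, consonants +10.
On roster: r(cons)+10=b, o(vowel)+2=q, s(cons)+10=c, t(cons)+10=d, e(vowel)+2=g, r(cons)+10=b.

bqcdgb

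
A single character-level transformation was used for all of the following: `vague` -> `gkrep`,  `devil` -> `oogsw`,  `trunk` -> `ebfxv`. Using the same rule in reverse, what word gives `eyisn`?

toxic

It's a Vigenère-style cipher with numeric key [11,10]: position i shifts by key[i mod 2].
Reversing it on eyisn: e−11=t, y−10=o, i−11=x, s−10=i, n−11=c.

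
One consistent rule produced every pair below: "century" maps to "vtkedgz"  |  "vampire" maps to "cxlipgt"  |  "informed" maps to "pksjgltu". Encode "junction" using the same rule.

odkvepjk

c(2)→v(21) and e(4)→t(19) fit y≡25x+23 (mod 26); the inverse of 25 mod 26 is 25. Treating letters as 0–25, the rule is x ↦ 25x + 23 (mod 26).
Applying it to junction: j(9)→25·9+23≡14=o; u(20)→25·20+23≡3=d; n(13)→25·13+23≡10=k; c(2)→25·2+23≡21=v; t(19)→25·19+23≡4=e; i(8)→25·8+23≡15=p; o(14)→25·14+23≡9=j; n(13)→25·13+23≡10=k (all mod 26).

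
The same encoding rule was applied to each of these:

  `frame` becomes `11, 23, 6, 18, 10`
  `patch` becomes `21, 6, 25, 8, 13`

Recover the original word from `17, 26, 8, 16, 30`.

lucky

f is letter #6 and maps to 11: an offset of 5. Each letter is replaced by its alphabet position (a=1..z=26) + 5.
Undoing it on 17, 26, 8, 16, 30: 17→(17−5)÷1=12=l, 26→(26−5)÷1=21=u, 8→(8−5)÷1=3=c, 16→(16−5)÷1=11=k, 30→(30−5)÷1=25=y.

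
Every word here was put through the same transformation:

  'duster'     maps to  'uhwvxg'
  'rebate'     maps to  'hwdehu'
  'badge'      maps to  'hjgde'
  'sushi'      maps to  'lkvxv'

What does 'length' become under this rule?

kwjqho

The output letters match the input read backwards, each shifted +3: duster reversed is retsud. Two steps: reverse the string, then apply a Caesar shift of +3.
Applying it to length: reverse → htgnel; then shift: h+3=k, t+3=w, g+3=j, n+3=q, e+3=h, l+3=o.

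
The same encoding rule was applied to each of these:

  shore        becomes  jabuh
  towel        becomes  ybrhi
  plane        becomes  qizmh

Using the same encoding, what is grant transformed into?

s(18)→j(9) and h(7)→a(0) fit y≡15x+25 (mod 26); the inverse of 15 mod 26 is 7. Treating letters as 0–25, the rule is x ↦ 15x + 25 (mod 26).
For grant: g(6)→15·6+25≡11=l; r(17)→15·17+25≡20=u; a(0)→15·0+25≡25=z; n(13)→15·13+25≡12=m; t(19)→15·19+25≡24=y (all mod 26).

luzmy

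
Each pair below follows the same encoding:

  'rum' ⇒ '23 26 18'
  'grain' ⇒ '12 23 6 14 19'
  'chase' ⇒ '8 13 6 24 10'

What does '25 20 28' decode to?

tow

r is letter #18 and maps to 23: an offset of 5. Each letter is replaced by its alphabet position (a=1..z=26) + 5.
Reversing it on 25 20 28: 25→(25−5)÷1=20=t, 20→(20−5)÷1=15=o, 28→(28−5)÷1=23=w.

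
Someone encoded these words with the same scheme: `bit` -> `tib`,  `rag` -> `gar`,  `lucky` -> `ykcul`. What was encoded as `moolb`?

bloom

The output letters match the input read backwards: bit reversed is tib. It's just the letters in reverse order.
Undoing it on moolb: then reverse → bloom.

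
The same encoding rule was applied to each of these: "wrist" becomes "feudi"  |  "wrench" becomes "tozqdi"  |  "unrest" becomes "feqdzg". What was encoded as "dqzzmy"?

Read the word backwards and shift each letter +12.
Decoding dqzzmy: shift back: d−12=r, q−12=e, z−12=n, z−12=n, m−12=a, y−12=m → rennam; then reverse → manner.

manner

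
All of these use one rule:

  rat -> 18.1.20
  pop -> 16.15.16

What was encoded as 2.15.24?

box

Letters become their 1-indexed alphabet positions: a=1 … z=26.
Reversing it on 2.15.24: 2=b, 15=o, 24=x.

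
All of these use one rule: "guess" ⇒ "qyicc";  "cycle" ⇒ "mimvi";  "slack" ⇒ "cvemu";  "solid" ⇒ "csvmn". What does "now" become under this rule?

The shift depends on letter class: consonant g→q is +10, but vowel u→y is +4. The rule splits by letter class: vowels +4, consonants +10.
On now: n(cons)+10=x, o(vowel)+4=s, w(cons)+10=g.

xsg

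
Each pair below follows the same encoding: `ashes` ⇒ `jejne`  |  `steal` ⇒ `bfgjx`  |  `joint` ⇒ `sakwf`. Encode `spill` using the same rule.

bbkux

Shifts by position in ashes: pos 0: a→j (+9), pos 1: s→e (+12), pos 2: h→j (+2), pos 3: e→n (+9), pos 4: s→e (+12) — repeating every 3. A repeating key of period 3 is used — shifts +9, +12, +2 over and over.
Applying it to spill: s+9=b, p+12=b, i+2=k, l+9=u, l+12=x.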